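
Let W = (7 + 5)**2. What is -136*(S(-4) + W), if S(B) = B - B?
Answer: -19584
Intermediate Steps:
W = 144 (W = 12**2 = 144)
S(B) = 0
-136*(S(-4) + W) = -136*(0 + 144) = -136*144 = -19584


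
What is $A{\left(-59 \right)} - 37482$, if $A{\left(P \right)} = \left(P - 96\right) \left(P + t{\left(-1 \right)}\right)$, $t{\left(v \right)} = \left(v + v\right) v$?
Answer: $-28647$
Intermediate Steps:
$t{\left(v \right)} = 2 v^{2}$ ($t{\left(v \right)} = 2 v v = 2 v^{2}$)
$A{\left(P \right)} = \left(-96 + P\right) \left(2 + P\right)$ ($A{\left(P \right)} = \left(P - 96\right) \left(P + 2 \left(-1\right)^{2}\right) = \left(P - 96\right) \left(P + 2 \cdot 1\right) = \left(-96 + P\right) \left(P + 2\right) = \left(-96 + P\right) \left(2 + P\right)$)
$A{\left(-59 \right)} - 37482 = \left(-192 + \left(-59\right)^{2} - -5546\right) - 37482 = \left(-192 + 3481 + 5546\right) - 37482 = 8835 - 37482 = -28647$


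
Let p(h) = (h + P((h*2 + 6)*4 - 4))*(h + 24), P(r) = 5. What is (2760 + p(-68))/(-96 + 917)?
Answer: 5532/821 ≈ 6.7381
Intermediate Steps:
p(h) = (5 + h)*(24 + h) (p(h) = (h + 5)*(h + 24) = (5 + h)*(24 + h))
(2760 + p(-68))/(-96 + 917) = (2760 + (120 + (-68)² + 29*(-68)))/(-96 + 917) = (2760 + (120 + 4624 - 1972))/821 = (2760 + 2772)*(1/821) = 5532*(1/821) = 5532/821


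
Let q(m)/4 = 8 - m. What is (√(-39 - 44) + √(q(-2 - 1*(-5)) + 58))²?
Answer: -5 + 2*I*√6474 ≈ -5.0 + 160.92*I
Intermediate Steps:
q(m) = 32 - 4*m (q(m) = 4*(8 - m) = 32 - 4*m)
(√(-39 - 44) + √(q(-2 - 1*(-5)) + 58))² = (√(-39 - 44) + √((32 - 4*(-2 - 1*(-5))) + 58))² = (√(-83) + √((32 - 4*(-2 + 5)) + 58))² = (I*√83 + √((32 - 4*3) + 58))² = (I*√83 + √((32 - 12) + 58))² = (I*√83 + √(20 + 58))² = (I*√83 + √78)² = (√78 + I*√83)²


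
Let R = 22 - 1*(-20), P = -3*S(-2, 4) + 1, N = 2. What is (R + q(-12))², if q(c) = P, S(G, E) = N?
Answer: 1369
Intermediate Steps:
S(G, E) = 2
P = -5 (P = -3*2 + 1 = -6 + 1 = -5)
q(c) = -5
R = 42 (R = 22 + 20 = 42)
(R + q(-12))² = (42 - 5)² = 37² = 1369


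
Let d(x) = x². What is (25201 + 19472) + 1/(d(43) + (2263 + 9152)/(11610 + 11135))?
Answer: 375851107981/8413384 ≈ 44673.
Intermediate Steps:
(25201 + 19472) + 1/(d(43) + (2263 + 9152)/(11610 + 11135)) = (25201 + 19472) + 1/(43² + (2263 + 9152)/(11610 + 11135)) = 44673 + 1/(1849 + 11415/22745) = 44673 + 1/(1849 + 11415*(1/22745)) = 44673 + 1/(1849 + 2283/4549) = 44673 + 1/(8413384/4549) = 44673 + 4549/8413384 = 375851107981/8413384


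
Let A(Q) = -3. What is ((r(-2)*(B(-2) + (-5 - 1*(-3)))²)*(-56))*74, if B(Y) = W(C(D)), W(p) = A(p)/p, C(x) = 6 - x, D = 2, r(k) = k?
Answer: 62678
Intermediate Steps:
W(p) = -3/p
B(Y) = -¾ (B(Y) = -3/(6 - 1*2) = -3/(6 - 2) = -3/4 = -3*¼ = -¾)
((r(-2)*(B(-2) + (-5 - 1*(-3)))²)*(-56))*74 = (-2*(-¾ + (-5 - 1*(-3)))²*(-56))*74 = (-2*(-¾ + (-5 + 3))²*(-56))*74 = (-2*(-¾ - 2)²*(-56))*74 = (-2*(-11/4)²*(-56))*74 = (-2*121/16*(-56))*74 = -121/8*(-56)*74 = 847*74 = 62678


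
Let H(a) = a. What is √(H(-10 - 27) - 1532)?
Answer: I*√1569 ≈ 39.611*I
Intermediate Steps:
√(H(-10 - 27) - 1532) = √((-10 - 27) - 1532) = √(-37 - 1532) = √(-1569) = I*√1569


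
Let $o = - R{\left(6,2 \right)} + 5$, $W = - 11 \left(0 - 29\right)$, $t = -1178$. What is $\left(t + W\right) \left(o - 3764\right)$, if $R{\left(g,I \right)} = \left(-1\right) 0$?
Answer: $3228981$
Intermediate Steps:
$R{\left(g,I \right)} = 0$
$W = 319$ ($W = \left(-11\right) \left(-29\right) = 319$)
$o = 5$ ($o = \left(-1\right) 0 + 5 = 0 + 5 = 5$)
$\left(t + W\right) \left(o - 3764\right) = \left(-1178 + 319\right) \left(5 - 3764\right) = \left(-859\right) \left(-3759\right) = 3228981$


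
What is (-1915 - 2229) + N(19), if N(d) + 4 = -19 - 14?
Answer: -4181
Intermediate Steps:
N(d) = -37 (N(d) = -4 + (-19 - 14) = -4 - 33 = -37)
(-1915 - 2229) + N(19) = (-1915 - 2229) - 37 = -4144 - 37 = -4181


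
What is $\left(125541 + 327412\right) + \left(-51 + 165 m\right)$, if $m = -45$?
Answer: $445477$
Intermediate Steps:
$\left(125541 + 327412\right) + \left(-51 + 165 m\right) = \left(125541 + 327412\right) + \left(-51 + 165 \left(-45\right)\right) = 452953 - 7476 = 445477$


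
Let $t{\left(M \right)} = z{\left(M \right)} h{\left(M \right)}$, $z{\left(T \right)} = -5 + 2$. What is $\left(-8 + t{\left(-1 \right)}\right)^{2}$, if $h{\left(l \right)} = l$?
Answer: $25$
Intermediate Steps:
$z{\left(T \right)} = -3$
$t{\left(M \right)} = - 3 M$
$\left(-8 + t{\left(-1 \right)}\right)^{2} = \left(-8 - -3\right)^{2} = \left(-8 + 3\right)^{2} = \left(-5\right)^{2} = 25$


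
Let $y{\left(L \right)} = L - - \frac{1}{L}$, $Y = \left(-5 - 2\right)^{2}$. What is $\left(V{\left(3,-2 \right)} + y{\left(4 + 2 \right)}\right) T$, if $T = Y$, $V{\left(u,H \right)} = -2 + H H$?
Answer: $\frac{2401}{6} \approx 400.17$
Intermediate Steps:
$V{\left(u,H \right)} = -2 + H^{2}$
$Y = 49$ ($Y = \left(-7\right)^{2} = 49$)
$T = 49$
$y{\left(L \right)} = L + \frac{1}{L}$
$\left(V{\left(3,-2 \right)} + y{\left(4 + 2 \right)}\right) T = \left(\left(-2 + \left(-2\right)^{2}\right) + \left(\left(4 + 2\right) + \frac{1}{4 + 2}\right)\right) 49 = \left(\left(-2 + 4\right) + \left(6 + \frac{1}{6}\right)\right) 49 = \left(2 + \left(6 + \frac{1}{6}\right)\right) 49 = \left(2 + \frac{37}{6}\right) 49 = \frac{49}{6} \cdot 49 = \frac{2401}{6}$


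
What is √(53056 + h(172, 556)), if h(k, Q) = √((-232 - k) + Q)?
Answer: √(53056 + 2*√38) ≈ 230.37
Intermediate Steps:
h(k, Q) = √(-232 + Q - k)
√(53056 + h(172, 556)) = √(53056 + √(-232 + 556 - 1*172)) = √(53056 + √(-232 + 556 - 172)) = √(53056 + √152) = √(53056 + 2*√38)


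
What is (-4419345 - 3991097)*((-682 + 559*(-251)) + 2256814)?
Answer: -17795006623766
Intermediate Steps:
(-4419345 - 3991097)*((-682 + 559*(-251)) + 2256814) = -8410442*((-682 - 140309) + 2256814) = -8410442*(-140991 + 2256814) = -8410442*2115823 = -17795006623766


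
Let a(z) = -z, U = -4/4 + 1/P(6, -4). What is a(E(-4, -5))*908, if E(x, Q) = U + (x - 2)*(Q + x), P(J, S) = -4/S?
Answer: -49032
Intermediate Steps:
U = 0 (U = -4/4 + 1/(-4/(-4)) = -4*¼ + 1/(-4*(-¼)) = -1 + 1/1 = -1 + 1*1 = -1 + 1 = 0)
E(x, Q) = (-2 + x)*(Q + x) (E(x, Q) = 0 + (x - 2)*(Q + x) = 0 + (-2 + x)*(Q + x) = (-2 + x)*(Q + x))
a(E(-4, -5))*908 = -((-4)² - 2*(-5) - 2*(-4) - 5*(-4))*908 = -(16 + 10 + 8 + 20)*908 = -1*54*908 = -54*908 = -49032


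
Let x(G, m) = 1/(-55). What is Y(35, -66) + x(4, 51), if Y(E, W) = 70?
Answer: 3849/55 ≈ 69.982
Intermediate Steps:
x(G, m) = -1/55
Y(35, -66) + x(4, 51) = 70 - 1/55 = 3849/55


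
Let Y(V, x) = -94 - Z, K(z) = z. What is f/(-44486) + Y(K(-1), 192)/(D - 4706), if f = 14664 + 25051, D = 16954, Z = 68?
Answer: -9493001/10478164 ≈ -0.90598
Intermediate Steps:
Y(V, x) = -162 (Y(V, x) = -94 - 1*68 = -94 - 68 = -162)
f = 39715
f/(-44486) + Y(K(-1), 192)/(D - 4706) = 39715/(-44486) - 162/(16954 - 4706) = 39715*(-1/44486) - 162/12248 = -3055/3422 - 162*1/12248 = -3055/3422 - 81/6124 = -9493001/10478164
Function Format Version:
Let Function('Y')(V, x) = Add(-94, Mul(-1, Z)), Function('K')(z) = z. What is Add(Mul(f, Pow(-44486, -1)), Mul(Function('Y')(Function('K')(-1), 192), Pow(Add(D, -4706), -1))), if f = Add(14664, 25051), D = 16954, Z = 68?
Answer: Rational(-9493001, 10478164) ≈ -0.90598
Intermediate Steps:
Function('Y')(V, x) = -162 (Function('Y')(V, x) = Add(-94, Mul(-1, 68)) = Add(-94, -68) = -162)
f = 39715
Add(Mul(f, Pow(-44486, -1)), Mul(Function('Y')(Function('K')(-1), 192), Pow(Add(D, -4706), -1))) = Add(Mul(39715, Pow(-44486, -1)), Mul(-162, Pow(Add(16954, -4706), -1))) = Add(Mul(39715, Rational(-1, 44486)), Mul(-162, Pow(12248, -1))) = Add(Rational(-3055, 3422), Mul(-162, Rational(1, 12248))) = Add(Rational(-3055, 3422), Rational(-81, 6124)) = Rational(-9493001, 10478164)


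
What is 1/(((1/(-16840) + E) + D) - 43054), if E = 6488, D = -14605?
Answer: -16840/861719641 ≈ -1.9542e-5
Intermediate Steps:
1/(((1/(-16840) + E) + D) - 43054) = 1/(((1/(-16840) + 6488) - 14605) - 43054) = 1/(((-1/16840 + 6488) - 14605) - 43054) = 1/((109257919/16840 - 14605) - 43054) = 1/(-136690281/16840 - 43054) = 1/(-861719641/16840) = -16840/861719641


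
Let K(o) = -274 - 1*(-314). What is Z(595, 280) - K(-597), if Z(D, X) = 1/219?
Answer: -8759/219 ≈ -39.995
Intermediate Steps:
Z(D, X) = 1/219
K(o) = 40 (K(o) = -274 + 314 = 40)
Z(595, 280) - K(-597) = 1/219 - 1*40 = 1/219 - 40 = -8759/219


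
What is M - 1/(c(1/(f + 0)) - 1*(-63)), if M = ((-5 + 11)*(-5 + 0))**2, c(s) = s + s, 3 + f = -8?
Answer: 621889/691 ≈ 899.98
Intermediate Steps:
f = -11 (f = -3 - 8 = -11)
c(s) = 2*s
M = 900 (M = (6*(-5))**2 = (-30)**2 = 900)
M - 1/(c(1/(f + 0)) - 1*(-63)) = 900 - 1/(2/(-11 + 0) - 1*(-63)) = 900 - 1/(2/(-11) + 63) = 900 - 1/(2*(-1/11) + 63) = 900 - 1/(-2/11 + 63) = 900 - 1/691/11 = 900 - 1*11/691 = 900 - 11/691 = 621889/691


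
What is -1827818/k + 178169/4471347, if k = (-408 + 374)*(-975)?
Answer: -453716790472/8234730725 ≈ -55.098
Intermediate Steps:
k = 33150 (k = -34*(-975) = 33150)
-1827818/k + 178169/4471347 = -1827818/33150 + 178169/4471347 = -1827818*1/33150 + 178169*(1/4471347) = -913909/16575 + 178169/4471347 = -453716790472/8234730725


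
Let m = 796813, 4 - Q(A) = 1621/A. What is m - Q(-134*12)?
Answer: 1281267251/1608 ≈ 7.9681e+5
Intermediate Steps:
Q(A) = 4 - 1621/A
m - Q(-134*12) = 796813 - (4 - 1621/((-134*12))) = 796813 - (4 - 1621/(-1608)) = 796813 - (4 - 1621*(-1/1608)) = 796813 - (4 + 1621/1608) = 796813 - 1*8053/1608 = 796813 - 8053/1608 = 1281267251/1608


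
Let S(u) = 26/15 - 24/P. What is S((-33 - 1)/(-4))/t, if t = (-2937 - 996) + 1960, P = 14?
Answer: -2/207165 ≈ -9.6541e-6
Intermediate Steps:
S(u) = 2/105 (S(u) = 26/15 - 24/14 = 26*(1/15) - 24*1/14 = 26/15 - 12/7 = 2/105)
t = -1973 (t = -3933 + 1960 = -1973)
S((-33 - 1)/(-4))/t = (2/105)/(-1973) = (2/105)*(-1/1973) = -2/207165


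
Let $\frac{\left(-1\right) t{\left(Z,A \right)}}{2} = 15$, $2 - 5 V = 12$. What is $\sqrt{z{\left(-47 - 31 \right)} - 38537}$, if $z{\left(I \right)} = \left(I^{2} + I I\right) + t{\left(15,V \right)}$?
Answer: $i \sqrt{26399} \approx 162.48 i$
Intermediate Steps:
$V = -2$ ($V = \frac{2}{5} - \frac{12}{5} = -2$)
$t{\left(Z,A \right)} = -30$ ($t{\left(Z,A \right)} = \left(-2\right) 15 = -30$)
$z{\left(I \right)} = -30 + 2 I^{2}$ ($z{\left(I \right)} = \left(I^{2} + I I\right) - 30 = \left(I^{2} + I^{2}\right) - 30 = 2 I^{2} - 30 = -30 + 2 I^{2}$)
$\sqrt{z{\left(-47 - 31 \right)} - 38537} = \sqrt{\left(-30 + 2 \left(-47 - 31\right)^{2}\right) - 38537} = \sqrt{\left(-30 + 2 \left(-78\right)^{2}\right) - 38537} = \sqrt{\left(-30 + 2 \cdot 6084\right) - 38537} = \sqrt{\left(-30 + 12168\right) - 38537} = \sqrt{12138 - 38537} = \sqrt{-26399} = i \sqrt{26399}$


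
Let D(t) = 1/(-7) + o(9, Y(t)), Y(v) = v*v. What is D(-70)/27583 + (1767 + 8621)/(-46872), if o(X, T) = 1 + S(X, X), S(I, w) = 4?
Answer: -71576135/323217594 ≈ -0.22145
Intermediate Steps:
Y(v) = v²
o(X, T) = 5 (o(X, T) = 1 + 4 = 5)
D(t) = 34/7 (D(t) = 1/(-7) + 5 = -⅐ + 5 = 34/7)
D(-70)/27583 + (1767 + 8621)/(-46872) = (34/7)/27583 + (1767 + 8621)/(-46872) = (34/7)*(1/27583) + 10388*(-1/46872) = 34/193081 - 371/1674 = -71576135/323217594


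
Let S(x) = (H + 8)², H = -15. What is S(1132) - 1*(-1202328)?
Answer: 1202377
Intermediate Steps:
S(x) = 49 (S(x) = (-15 + 8)² = (-7)² = 49)
S(1132) - 1*(-1202328) = 49 - 1*(-1202328) = 49 + 1202328 = 1202377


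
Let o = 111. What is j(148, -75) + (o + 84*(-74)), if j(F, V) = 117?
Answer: -5988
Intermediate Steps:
j(148, -75) + (o + 84*(-74)) = 117 + (111 + 84*(-74)) = 117 + (111 - 6216) = 117 - 6105 = -5988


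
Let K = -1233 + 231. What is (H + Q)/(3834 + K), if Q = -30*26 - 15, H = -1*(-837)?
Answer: 7/472 ≈ 0.014831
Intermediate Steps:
H = 837
K = -1002
Q = -795 (Q = -780 - 15 = -795)
(H + Q)/(3834 + K) = (837 - 795)/(3834 - 1002) = 42/2832 = 42*(1/2832) = 7/472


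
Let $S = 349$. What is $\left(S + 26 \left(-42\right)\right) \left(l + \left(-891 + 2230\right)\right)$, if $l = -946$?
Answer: $-291999$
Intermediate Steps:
$\left(S + 26 \left(-42\right)\right) \left(l + \left(-891 + 2230\right)\right) = \left(349 + 26 \left(-42\right)\right) \left(-946 + \left(-891 + 2230\right)\right) = \left(349 - 1092\right) \left(-946 + 1339\right) = \left(-743\right) 393 = -291999$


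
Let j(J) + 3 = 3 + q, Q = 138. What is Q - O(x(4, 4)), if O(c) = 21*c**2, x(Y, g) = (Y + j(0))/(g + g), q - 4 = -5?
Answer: 8643/64 ≈ 135.05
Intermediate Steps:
q = -1 (q = 4 - 5 = -1)
j(J) = -1 (j(J) = -3 + (3 - 1) = -3 + 2 = -1)
x(Y, g) = (-1 + Y)/(2*g) (x(Y, g) = (Y - 1)/(g + g) = (-1 + Y)/((2*g)) = (-1 + Y)*(1/(2*g)) = (-1 + Y)/(2*g))
Q - O(x(4, 4)) = 138 - 21*((1/2)*(-1 + 4)/4)**2 = 138 - 21*((1/2)*(1/4)*3)**2 = 138 - 21*(3/8)**2 = 138 - 21*9/64 = 138 - 1*189/64 = 138 - 189/64 = 8643/64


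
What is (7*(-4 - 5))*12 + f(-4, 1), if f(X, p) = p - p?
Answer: -756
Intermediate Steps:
f(X, p) = 0
(7*(-4 - 5))*12 + f(-4, 1) = (7*(-4 - 5))*12 + 0 = (7*(-9))*12 + 0 = -63*12 + 0 = -756 + 0 = -756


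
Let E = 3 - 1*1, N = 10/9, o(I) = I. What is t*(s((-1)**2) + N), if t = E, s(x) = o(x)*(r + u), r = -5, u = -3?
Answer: -124/9 ≈ -13.778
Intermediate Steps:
N = 10/9 (N = 10*(1/9) = 10/9 ≈ 1.1111)
s(x) = -8*x (s(x) = x*(-5 - 3) = x*(-8) = -8*x)
E = 2 (E = 3 - 1 = 2)
t = 2
t*(s((-1)**2) + N) = 2*(-8*(-1)**2 + 10/9) = 2*(-8*1 + 10/9) = 2*(-8 + 10/9) = 2*(-62/9) = -124/9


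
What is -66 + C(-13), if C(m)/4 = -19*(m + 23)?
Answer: -826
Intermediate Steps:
C(m) = -1748 - 76*m (C(m) = 4*(-19*(m + 23)) = 4*(-19*(23 + m)) = 4*(-437 - 19*m) = -1748 - 76*m)
-66 + C(-13) = -66 + (-1748 - 76*(-13)) = -66 + (-1748 + 988) = -66 - 760 = -826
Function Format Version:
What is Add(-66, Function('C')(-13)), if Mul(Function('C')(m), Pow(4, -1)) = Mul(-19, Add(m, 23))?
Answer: -826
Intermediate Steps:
Function('C')(m) = Add(-1748, Mul(-76, m)) (Function('C')(m) = Mul(4, Mul(-19, Add(m, 23))) = Mul(4, Mul(-19, Add(23, m))) = Mul(4, Add(-437, Mul(-19, m))) = Add(-1748, Mul(-76, m)))
Add(-66, Function('C')(-13)) = Add(-66, Add(-1748, Mul(-76, -13))) = Add(-66, Add(-1748, 988)) = Add(-66, -760) = -826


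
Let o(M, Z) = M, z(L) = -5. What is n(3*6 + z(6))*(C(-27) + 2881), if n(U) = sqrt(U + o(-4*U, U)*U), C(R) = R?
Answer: 2854*I*sqrt(663) ≈ 73487.0*I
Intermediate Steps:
n(U) = sqrt(U - 4*U**2) (n(U) = sqrt(U + (-4*U)*U) = sqrt(U - 4*U**2))
n(3*6 + z(6))*(C(-27) + 2881) = sqrt((3*6 - 5)*(1 - 4*(3*6 - 5)))*(-27 + 2881) = sqrt((18 - 5)*(1 - 4*(18 - 5)))*2854 = sqrt(13*(1 - 4*13))*2854 = sqrt(13*(1 - 52))*2854 = sqrt(13*(-51))*2854 = sqrt(-663)*2854 = (I*sqrt(663))*2854 = 2854*I*sqrt(663)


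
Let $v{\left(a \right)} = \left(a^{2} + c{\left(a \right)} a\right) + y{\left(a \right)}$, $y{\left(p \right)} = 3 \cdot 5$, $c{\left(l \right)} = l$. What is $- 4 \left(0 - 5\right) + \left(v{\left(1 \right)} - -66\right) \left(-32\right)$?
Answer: $-2636$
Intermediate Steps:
$y{\left(p \right)} = 15$
$v{\left(a \right)} = 15 + 2 a^{2}$ ($v{\left(a \right)} = \left(a^{2} + a a\right) + 15 = \left(a^{2} + a^{2}\right) + 15 = 2 a^{2} + 15 = 15 + 2 a^{2}$)
$- 4 \left(0 - 5\right) + \left(v{\left(1 \right)} - -66\right) \left(-32\right) = - 4 \left(0 - 5\right) + \left(\left(15 + 2 \cdot 1^{2}\right) - -66\right) \left(-32\right) = \left(-4\right) \left(-5\right) + \left(\left(15 + 2 \cdot 1\right) + 66\right) \left(-32\right) = 20 + \left(\left(15 + 2\right) + 66\right) \left(-32\right) = 20 + \left(17 + 66\right) \left(-32\right) = 20 + 83 \left(-32\right) = 20 - 2656 = -2636$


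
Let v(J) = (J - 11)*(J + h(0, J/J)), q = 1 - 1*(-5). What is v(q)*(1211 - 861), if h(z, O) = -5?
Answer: -1750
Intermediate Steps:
q = 6 (q = 1 + 5 = 6)
v(J) = (-11 + J)*(-5 + J) (v(J) = (J - 11)*(J - 5) = (-11 + J)*(-5 + J))
v(q)*(1211 - 861) = (55 + 6**2 - 16*6)*(1211 - 861) = (55 + 36 - 96)*350 = -5*350 = -1750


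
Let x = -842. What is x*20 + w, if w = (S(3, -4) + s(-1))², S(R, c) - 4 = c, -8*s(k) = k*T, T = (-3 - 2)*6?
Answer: -269215/16 ≈ -16826.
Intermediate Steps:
T = -30 (T = -5*6 = -30)
s(k) = 15*k/4 (s(k) = -k*(-30)/8 = -(-15)*k/4 = 15*k/4)
S(R, c) = 4 + c
w = 225/16 (w = ((4 - 4) + (15/4)*(-1))² = (0 - 15/4)² = (-15/4)² = 225/16 ≈ 14.063)
x*20 + w = -842*20 + 225/16 = -16840 + 225/16 = -269215/16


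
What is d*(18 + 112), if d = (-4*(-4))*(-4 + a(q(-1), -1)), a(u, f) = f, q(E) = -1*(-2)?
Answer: -10400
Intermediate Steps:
q(E) = 2
d = -80 (d = (-4*(-4))*(-4 - 1) = 16*(-5) = -80)
d*(18 + 112) = -80*(18 + 112) = -80*130 = -10400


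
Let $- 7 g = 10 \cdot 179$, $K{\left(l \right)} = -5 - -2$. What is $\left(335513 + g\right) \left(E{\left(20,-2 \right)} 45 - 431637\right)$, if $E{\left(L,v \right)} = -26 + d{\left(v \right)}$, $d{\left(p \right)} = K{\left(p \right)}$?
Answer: $- \frac{1016028718542}{7} \approx -1.4515 \cdot 10^{11}$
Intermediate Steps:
$K{\left(l \right)} = -3$ ($K{\left(l \right)} = -5 + 2 = -3$)
$d{\left(p \right)} = -3$
$g = - \frac{1790}{7}$ ($g = - \frac{10 \cdot 179}{7} = \left(- \frac{1}{7}\right) 1790 = - \frac{1790}{7} \approx -255.71$)
$E{\left(L,v \right)} = -29$ ($E{\left(L,v \right)} = -26 - 3 = -29$)
$\left(335513 + g\right) \left(E{\left(20,-2 \right)} 45 - 431637\right) = \left(335513 - \frac{1790}{7}\right) \left(\left(-29\right) 45 - 431637\right) = \frac{2346801 \left(-1305 - 431637\right)}{7} = \frac{2346801}{7} \left(-432942\right) = - \frac{1016028718542}{7}$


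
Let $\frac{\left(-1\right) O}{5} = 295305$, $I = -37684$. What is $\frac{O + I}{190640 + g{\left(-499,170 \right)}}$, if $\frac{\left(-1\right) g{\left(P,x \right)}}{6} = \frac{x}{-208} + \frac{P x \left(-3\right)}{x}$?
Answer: $- \frac{78738868}{9446471} \approx -8.3353$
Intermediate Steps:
$O = -1476525$ ($O = \left(-5\right) 295305 = -1476525$)
$g{\left(P,x \right)} = 18 P + \frac{3 x}{104}$ ($g{\left(P,x \right)} = - 6 \left(\frac{x}{-208} + \frac{P x \left(-3\right)}{x}\right) = - 6 \left(x \left(- \frac{1}{208}\right) + \frac{\left(-3\right) P x}{x}\right) = - 6 \left(- \frac{x}{208} - 3 P\right) = - 6 \left(- 3 P - \frac{x}{208}\right) = 18 P + \frac{3 x}{104}$)
$\frac{O + I}{190640 + g{\left(-499,170 \right)}} = \frac{-1476525 - 37684}{190640 + \left(18 \left(-499\right) + \frac{3}{104} \cdot 170\right)} = - \frac{1514209}{190640 + \left(-8982 + \frac{255}{52}\right)} = - \frac{1514209}{190640 - \frac{466809}{52}} = - \frac{1514209}{\frac{9446471}{52}} = \left(-1514209\right) \frac{52}{9446471} = - \frac{78738868}{9446471}$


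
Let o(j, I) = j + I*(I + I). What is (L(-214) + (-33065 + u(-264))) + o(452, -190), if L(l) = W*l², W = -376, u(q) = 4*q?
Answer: -17180765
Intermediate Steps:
o(j, I) = j + 2*I² (o(j, I) = j + I*(2*I) = j + 2*I²)
L(l) = -376*l²
(L(-214) + (-33065 + u(-264))) + o(452, -190) = (-376*(-214)² + (-33065 + 4*(-264))) + (452 + 2*(-190)²) = (-376*45796 + (-33065 - 1056)) + (452 + 2*36100) = (-17219296 - 34121) + (452 + 72200) = -17253417 + 72652 = -17180765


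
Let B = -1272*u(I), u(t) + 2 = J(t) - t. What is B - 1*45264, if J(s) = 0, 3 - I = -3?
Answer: -35088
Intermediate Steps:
I = 6 (I = 3 - 1*(-3) = 3 + 3 = 6)
u(t) = -2 - t (u(t) = -2 + (0 - t) = -2 - t)
B = 10176 (B = -1272*(-2 - 1*6) = -1272*(-2 - 6) = -1272*(-8) = 10176)
B - 1*45264 = 10176 - 1*45264 = 10176 - 45264 = -35088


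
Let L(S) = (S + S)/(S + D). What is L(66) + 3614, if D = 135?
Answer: 242182/67 ≈ 3614.7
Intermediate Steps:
L(S) = 2*S/(135 + S) (L(S) = (S + S)/(S + 135) = (2*S)/(135 + S) = 2*S/(135 + S))
L(66) + 3614 = 2*66/(135 + 66) + 3614 = 2*66/201 + 3614 = 2*66*(1/201) + 3614 = 44/67 + 3614 = 242182/67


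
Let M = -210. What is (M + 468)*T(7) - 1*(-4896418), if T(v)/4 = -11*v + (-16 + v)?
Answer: 4807666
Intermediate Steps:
T(v) = -64 - 40*v (T(v) = 4*(-11*v + (-16 + v)) = 4*(-16 - 10*v) = -64 - 40*v)
(M + 468)*T(7) - 1*(-4896418) = (-210 + 468)*(-64 - 40*7) - 1*(-4896418) = 258*(-64 - 280) + 4896418 = 258*(-344) + 4896418 = -88752 + 4896418 = 4807666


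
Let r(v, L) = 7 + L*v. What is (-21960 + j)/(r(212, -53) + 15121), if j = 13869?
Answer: -8091/3892 ≈ -2.0789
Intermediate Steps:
(-21960 + j)/(r(212, -53) + 15121) = (-21960 + 13869)/((7 - 53*212) + 15121) = -8091/((7 - 11236) + 15121) = -8091/(-11229 + 15121) = -8091/3892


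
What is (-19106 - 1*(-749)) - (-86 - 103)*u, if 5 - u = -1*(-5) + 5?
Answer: -19302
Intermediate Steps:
u = -5 (u = 5 - (-1*(-5) + 5) = 5 - (5 + 5) = 5 - 1*10 = 5 - 10 = -5)
(-19106 - 1*(-749)) - (-86 - 103)*u = (-19106 - 1*(-749)) - (-86 - 103)*(-5) = (-19106 + 749) - (-189)*(-5) = -18357 - 1*945 = -18357 - 945 = -19302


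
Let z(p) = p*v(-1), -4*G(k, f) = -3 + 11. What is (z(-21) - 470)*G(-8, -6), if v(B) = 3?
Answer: 1066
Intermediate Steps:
G(k, f) = -2 (G(k, f) = -(-3 + 11)/4 = -¼*8 = -2)
z(p) = 3*p (z(p) = p*3 = 3*p)
(z(-21) - 470)*G(-8, -6) = (3*(-21) - 470)*(-2) = (-63 - 470)*(-2) = -533*(-2) = 1066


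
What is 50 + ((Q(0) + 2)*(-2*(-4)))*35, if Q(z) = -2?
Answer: 50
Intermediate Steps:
50 + ((Q(0) + 2)*(-2*(-4)))*35 = 50 + ((-2 + 2)*(-2*(-4)))*35 = 50 + (0*8)*35 = 50 + 0*35 = 50 + 0 = 50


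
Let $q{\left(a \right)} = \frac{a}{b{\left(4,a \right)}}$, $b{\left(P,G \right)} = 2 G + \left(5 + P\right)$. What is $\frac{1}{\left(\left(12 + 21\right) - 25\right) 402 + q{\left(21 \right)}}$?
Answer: $\frac{17}{54679} \approx 0.00031091$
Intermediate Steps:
$b{\left(P,G \right)} = 5 + P + 2 G$
$q{\left(a \right)} = \frac{a}{9 + 2 a}$ ($q{\left(a \right)} = \frac{a}{5 + 4 + 2 a} = \frac{a}{9 + 2 a}$)
$\frac{1}{\left(\left(12 + 21\right) - 25\right) 402 + q{\left(21 \right)}} = \frac{1}{\left(\left(12 + 21\right) - 25\right) 402 + \frac{21}{9 + 2 \cdot 21}} = \frac{1}{\left(33 - 25\right) 402 + \frac{21}{9 + 42}} = \frac{1}{8 \cdot 402 + \frac{21}{51}} = \frac{1}{3216 + 21 \cdot \frac{1}{51}} = \frac{1}{3216 + \frac{7}{17}} = \frac{1}{\frac{54679}{17}} = \frac{17}{54679}$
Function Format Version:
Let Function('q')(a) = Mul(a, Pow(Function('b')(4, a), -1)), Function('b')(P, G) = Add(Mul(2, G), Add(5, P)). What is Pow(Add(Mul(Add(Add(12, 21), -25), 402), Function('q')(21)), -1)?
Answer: Rational(17, 54679) ≈ 0.00031091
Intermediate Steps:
Function('b')(P, G) = Add(5, P, Mul(2, G))
Function('q')(a) = Mul(a, Pow(Add(9, Mul(2, a)), -1)) (Function('q')(a) = Mul(a, Pow(Add(5, 4, Mul(2, a)), -1)) = Mul(a, Pow(Add(9, Mul(2, a)), -1)))
Pow(Add(Mul(Add(Add(12, 21), -25), 402), Function('q')(21)), -1) = Pow(Add(Mul(Add(Add(12, 21), -25), 402), Mul(21, Pow(Add(9, Mul(2, 21)), -1))), -1) = Pow(Add(Mul(Add(33, -25), 402), Mul(21, Pow(Add(9, 42), -1))), -1) = Pow(Add(Mul(8, 402), Mul(21, Pow(51, -1))), -1) = Pow(Add(3216, Mul(21, Rational(1, 51))), -1) = Pow(Add(3216, Rational(7, 17)), -1) = Pow(Rational(54679, 17), -1) = Rational(17, 54679)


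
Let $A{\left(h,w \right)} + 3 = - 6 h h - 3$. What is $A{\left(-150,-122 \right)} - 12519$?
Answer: $-147525$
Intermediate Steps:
$A{\left(h,w \right)} = -6 - 6 h^{2}$ ($A{\left(h,w \right)} = -3 + \left(- 6 h h - 3\right) = -3 - \left(3 + 6 h^{2}\right) = -6 - 6 h^{2}$)
$A{\left(-150,-122 \right)} - 12519 = \left(-6 - 6 \left(-150\right)^{2}\right) - 12519 = \left(-6 - 135000\right) - 12519 = -135006 - 12519 = -147525$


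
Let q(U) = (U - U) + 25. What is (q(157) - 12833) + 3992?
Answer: -8816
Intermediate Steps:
q(U) = 25 (q(U) = 0 + 25 = 25)
(q(157) - 12833) + 3992 = (25 - 12833) + 3992 = -12808 + 3992 = -8816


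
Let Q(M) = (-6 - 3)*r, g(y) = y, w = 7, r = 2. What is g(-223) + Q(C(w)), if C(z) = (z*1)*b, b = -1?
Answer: -241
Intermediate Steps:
C(z) = -z (C(z) = (z*1)*(-1) = z*(-1) = -z)
Q(M) = -18 (Q(M) = (-6 - 3)*2 = -9*2 = -18)
g(-223) + Q(C(w)) = -223 - 18 = -241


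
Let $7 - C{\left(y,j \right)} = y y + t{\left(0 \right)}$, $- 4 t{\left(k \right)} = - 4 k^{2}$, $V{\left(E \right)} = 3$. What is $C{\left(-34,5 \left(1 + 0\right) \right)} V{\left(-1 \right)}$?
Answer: $-3447$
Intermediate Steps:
$t{\left(k \right)} = k^{2}$ ($t{\left(k \right)} = - \frac{\left(-4\right) k^{2}}{4} = k^{2}$)
$C{\left(y,j \right)} = 7 - y^{2}$ ($C{\left(y,j \right)} = 7 - \left(y y + 0^{2}\right) = 7 - \left(y^{2} + 0\right) = 7 - y^{2}$)
$C{\left(-34,5 \left(1 + 0\right) \right)} V{\left(-1 \right)} = \left(7 - \left(-34\right)^{2}\right) 3 = \left(7 - 1156\right) 3 = \left(-1149\right) 3 = -3447$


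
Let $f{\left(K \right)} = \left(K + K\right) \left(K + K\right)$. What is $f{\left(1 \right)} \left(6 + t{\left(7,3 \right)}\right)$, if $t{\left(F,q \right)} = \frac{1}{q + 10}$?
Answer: $\frac{316}{13} \approx 24.308$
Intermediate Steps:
$t{\left(F,q \right)} = \frac{1}{10 + q}$
$f{\left(K \right)} = 4 K^{2}$ ($f{\left(K \right)} = 2 K 2 K = 4 K^{2}$)
$f{\left(1 \right)} \left(6 + t{\left(7,3 \right)}\right) = 4 \cdot 1^{2} \left(6 + \frac{1}{10 + 3}\right) = 4 \cdot 1 \left(6 + \frac{1}{13}\right) = 4 \left(6 + \frac{1}{13}\right) = 4 \cdot \frac{79}{13} = \frac{316}{13}$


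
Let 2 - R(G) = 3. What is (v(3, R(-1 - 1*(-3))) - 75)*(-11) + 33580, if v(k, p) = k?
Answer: 34372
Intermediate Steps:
R(G) = -1 (R(G) = 2 - 1*3 = 2 - 3 = -1)
(v(3, R(-1 - 1*(-3))) - 75)*(-11) + 33580 = (3 - 75)*(-11) + 33580 = -72*(-11) + 33580 = 792 + 33580 = 34372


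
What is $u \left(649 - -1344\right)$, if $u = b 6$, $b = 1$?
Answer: $11958$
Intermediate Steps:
$u = 6$ ($u = 1 \cdot 6 = 6$)
$u \left(649 - -1344\right) = 6 \left(649 - -1344\right) = 6 \left(649 + 1344\right) = 6 \cdot 1993 = 11958$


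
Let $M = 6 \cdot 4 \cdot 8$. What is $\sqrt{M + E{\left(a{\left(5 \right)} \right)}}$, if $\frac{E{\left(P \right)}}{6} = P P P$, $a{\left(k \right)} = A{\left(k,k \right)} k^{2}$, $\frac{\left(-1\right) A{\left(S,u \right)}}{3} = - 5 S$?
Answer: $\sqrt{39550781442} \approx 1.9887 \cdot 10^{5}$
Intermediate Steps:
$A{\left(S,u \right)} = 15 S$ ($A{\left(S,u \right)} = - 3 \left(- 5 S\right) = 15 S$)
$a{\left(k \right)} = 15 k^{3}$ ($a{\left(k \right)} = 15 k k^{2} = 15 k^{3}$)
$E{\left(P \right)} = 6 P^{3}$ ($E{\left(P \right)} = 6 P P P = 6 P^{2} P = 6 P^{3}$)
$M = 192$ ($M = 24 \cdot 8 = 192$)
$\sqrt{M + E{\left(a{\left(5 \right)} \right)}} = \sqrt{192 + 6 \left(15 \cdot 5^{3}\right)^{3}} = \sqrt{192 + 6 \left(15 \cdot 125\right)^{3}} = \sqrt{192 + 6 \cdot 1875^{3}} = \sqrt{192 + 6 \cdot 6591796875} = \sqrt{192 + 39550781250} = \sqrt{39550781442}$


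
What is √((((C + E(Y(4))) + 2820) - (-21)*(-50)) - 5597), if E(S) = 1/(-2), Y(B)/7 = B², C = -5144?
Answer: I*√35886/2 ≈ 94.718*I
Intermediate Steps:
Y(B) = 7*B²
E(S) = -½
√((((C + E(Y(4))) + 2820) - (-21)*(-50)) - 5597) = √((((-5144 - ½) + 2820) - (-21)*(-50)) - 5597) = √(((-10289/2 + 2820) - 1*1050) - 5597) = √((-4649/2 - 1050) - 5597) = √(-6749/2 - 5597) = √(-17943/2) = I*√35886/2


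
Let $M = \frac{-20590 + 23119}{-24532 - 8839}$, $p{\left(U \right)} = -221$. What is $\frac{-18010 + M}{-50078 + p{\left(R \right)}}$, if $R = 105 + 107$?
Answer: $\frac{601014239}{1678527929} \approx 0.35806$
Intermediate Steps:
$R = 212$
$M = - \frac{2529}{33371}$ ($M = \frac{2529}{-33371} = 2529 \left(- \frac{1}{33371}\right) = - \frac{2529}{33371} \approx -0.075784$)
$\frac{-18010 + M}{-50078 + p{\left(R \right)}} = \frac{-18010 - \frac{2529}{33371}}{-50078 - 221} = - \frac{601014239}{33371 \left(-50299\right)} = \left(- \frac{601014239}{33371}\right) \left(- \frac{1}{50299}\right) = \frac{601014239}{1678527929}$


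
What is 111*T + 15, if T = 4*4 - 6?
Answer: 1125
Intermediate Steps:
T = 10 (T = 16 - 6 = 10)
111*T + 15 = 111*10 + 15 = 1110 + 15 = 1125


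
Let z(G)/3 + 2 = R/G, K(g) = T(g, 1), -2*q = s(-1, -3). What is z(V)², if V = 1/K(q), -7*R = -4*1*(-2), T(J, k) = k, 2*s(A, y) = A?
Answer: 4356/49 ≈ 88.898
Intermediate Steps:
s(A, y) = A/2
q = ¼ (q = -(-1)/4 = -½*(-½) = ¼ ≈ 0.25000)
K(g) = 1
R = -8/7 (R = -(-4*1)*(-2)/7 = -(-4)*(-2)/7 = -⅐*8 = -8/7 ≈ -1.1429)
V = 1 (V = 1/1 = 1)
z(G) = -6 - 24/(7*G) (z(G) = -6 + 3*(-8/(7*G)) = -6 - 24/(7*G))
z(V)² = (-6 - 24/7/1)² = (-6 - 24/7*1)² = (-6 - 24/7)² = (-66/7)² = 4356/49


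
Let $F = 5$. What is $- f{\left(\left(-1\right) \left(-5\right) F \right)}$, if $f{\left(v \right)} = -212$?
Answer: $212$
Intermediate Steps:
$- f{\left(\left(-1\right) \left(-5\right) F \right)} = \left(-1\right) \left(-212\right) = 212$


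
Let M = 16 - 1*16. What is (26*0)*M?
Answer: 0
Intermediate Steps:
M = 0 (M = 16 - 16 = 0)
(26*0)*M = (26*0)*0 = 0*0 = 0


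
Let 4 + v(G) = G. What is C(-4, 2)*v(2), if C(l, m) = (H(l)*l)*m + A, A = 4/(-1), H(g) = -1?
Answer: -8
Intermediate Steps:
A = -4 (A = 4*(-1) = -4)
v(G) = -4 + G
C(l, m) = -4 - l*m (C(l, m) = (-l)*m - 4 = -l*m - 4 = -4 - l*m)
C(-4, 2)*v(2) = (-4 - 1*(-4)*2)*(-4 + 2) = (-4 + 8)*(-2) = 4*(-2) = -8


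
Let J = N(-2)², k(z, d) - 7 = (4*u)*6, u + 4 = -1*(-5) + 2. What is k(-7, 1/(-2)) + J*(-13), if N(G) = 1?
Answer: 66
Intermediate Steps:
u = 3 (u = -4 + (-1*(-5) + 2) = -4 + (5 + 2) = -4 + 7 = 3)
k(z, d) = 79 (k(z, d) = 7 + (4*3)*6 = 7 + 12*6 = 7 + 72 = 79)
J = 1 (J = 1² = 1)
k(-7, 1/(-2)) + J*(-13) = 79 + 1*(-13) = 79 - 13 = 66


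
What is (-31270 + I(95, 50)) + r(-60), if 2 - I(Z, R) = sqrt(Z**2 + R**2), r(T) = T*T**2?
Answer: -247268 - 5*sqrt(461) ≈ -2.4738e+5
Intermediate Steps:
r(T) = T**3
I(Z, R) = 2 - sqrt(R**2 + Z**2) (I(Z, R) = 2 - sqrt(Z**2 + R**2) = 2 - sqrt(R**2 + Z**2))
(-31270 + I(95, 50)) + r(-60) = (-31270 + (2 - sqrt(50**2 + 95**2))) + (-60)**3 = (-31270 + (2 - sqrt(2500 + 9025))) - 216000 = (-31270 + (2 - sqrt(11525))) - 216000 = (-31270 + (2 - 5*sqrt(461))) - 216000 = (-31268 - 5*sqrt(461)) - 216000 = -247268 - 5*sqrt(461)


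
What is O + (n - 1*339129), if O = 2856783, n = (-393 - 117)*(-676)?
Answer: 2862414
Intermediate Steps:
n = 344760 (n = -510*(-676) = 344760)
O + (n - 1*339129) = 2856783 + (344760 - 1*339129) = 2856783 + (344760 - 339129) = 2856783 + 5631 = 2862414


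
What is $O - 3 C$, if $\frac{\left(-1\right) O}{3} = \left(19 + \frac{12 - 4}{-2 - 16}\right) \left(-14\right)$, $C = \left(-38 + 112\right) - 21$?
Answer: $\frac{1861}{3} \approx 620.33$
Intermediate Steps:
$C = 53$ ($C = 74 - 21 = 53$)
$O = \frac{2338}{3}$ ($O = - 3 \left(19 + \frac{12 - 4}{-2 - 16}\right) \left(-14\right) = - 3 \left(19 + \frac{8}{-18}\right) \left(-14\right) = - 3 \left(19 + 8 \left(- \frac{1}{18}\right)\right) \left(-14\right) = - 3 \left(19 - \frac{4}{9}\right) \left(-14\right) = - 3 \cdot \frac{167}{9} \left(-14\right) = \left(-3\right) \left(- \frac{2338}{9}\right) = \frac{2338}{3} \approx 779.33$)
$O - 3 C = \frac{2338}{3} - 3 \cdot 53 = \frac{2338}{3} - 159 = \frac{1861}{3}$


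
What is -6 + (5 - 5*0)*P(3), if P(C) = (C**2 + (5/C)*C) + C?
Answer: 79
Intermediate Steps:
P(C) = 5 + C + C**2 (P(C) = (C**2 + 5) + C = (5 + C**2) + C = 5 + C + C**2)
-6 + (5 - 5*0)*P(3) = -6 + (5 - 5*0)*(5 + 3 + 3**2) = -6 + (5 + 0)*(5 + 3 + 9) = -6 + 5*17 = -6 + 85 = 79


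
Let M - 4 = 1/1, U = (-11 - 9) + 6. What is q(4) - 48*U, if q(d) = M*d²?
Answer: 752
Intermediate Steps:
U = -14 (U = -20 + 6 = -14)
M = 5 (M = 4 + 1/1 = 4 + 1*1 = 4 + 1 = 5)
q(d) = 5*d²
q(4) - 48*U = 5*4² - 48*(-14) = 5*16 + 672 = 80 + 672 = 752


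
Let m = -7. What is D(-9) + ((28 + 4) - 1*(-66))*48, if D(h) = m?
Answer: 4697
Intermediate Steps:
D(h) = -7
D(-9) + ((28 + 4) - 1*(-66))*48 = -7 + ((28 + 4) - 1*(-66))*48 = -7 + (32 + 66)*48 = -7 + 98*48 = -7 + 4704 = 4697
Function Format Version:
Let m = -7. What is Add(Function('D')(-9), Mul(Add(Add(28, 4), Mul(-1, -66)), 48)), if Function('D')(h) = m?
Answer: 4697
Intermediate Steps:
Function('D')(h) = -7
Add(Function('D')(-9), Mul(Add(Add(28, 4), Mul(-1, -66)), 48)) = Add(-7, Mul(Add(Add(28, 4), Mul(-1, -66)), 48)) = Add(-7, Mul(Add(32, 66), 48)) = Add(-7, Mul(98, 48)) = Add(-7, 4704) = 4697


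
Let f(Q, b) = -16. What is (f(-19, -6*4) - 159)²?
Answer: 30625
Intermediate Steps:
(f(-19, -6*4) - 159)² = (-16 - 159)² = (-175)² = 30625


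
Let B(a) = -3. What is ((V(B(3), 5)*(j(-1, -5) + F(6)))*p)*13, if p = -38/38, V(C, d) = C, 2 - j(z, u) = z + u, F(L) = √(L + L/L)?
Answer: 312 + 39*√7 ≈ 415.18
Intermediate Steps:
F(L) = √(1 + L) (F(L) = √(L + 1) = √(1 + L))
j(z, u) = 2 - u - z (j(z, u) = 2 - (z + u) = 2 - (u + z) = 2 + (-u - z) = 2 - u - z)
p = -1 (p = -38*1/38 = -1)
((V(B(3), 5)*(j(-1, -5) + F(6)))*p)*13 = (-3*((2 - 1*(-5) - 1*(-1)) + √(1 + 6))*(-1))*13 = (-3*((2 + 5 + 1) + √7)*(-1))*13 = (-3*(8 + √7)*(-1))*13 = ((-24 - 3*√7)*(-1))*13 = (24 + 3*√7)*13 = 312 + 39*√7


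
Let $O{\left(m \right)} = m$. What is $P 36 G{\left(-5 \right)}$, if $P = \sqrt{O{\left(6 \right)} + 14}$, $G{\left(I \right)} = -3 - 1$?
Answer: $- 288 \sqrt{5} \approx -643.99$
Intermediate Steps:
$G{\left(I \right)} = -4$ ($G{\left(I \right)} = -3 - 1 = -4$)
$P = 2 \sqrt{5}$ ($P = \sqrt{6 + 14} = \sqrt{20} = 2 \sqrt{5} \approx 4.4721$)
$P 36 G{\left(-5 \right)} = 2 \sqrt{5} \cdot 36 \left(-4\right) = 72 \sqrt{5} \left(-4\right) = - 288 \sqrt{5}$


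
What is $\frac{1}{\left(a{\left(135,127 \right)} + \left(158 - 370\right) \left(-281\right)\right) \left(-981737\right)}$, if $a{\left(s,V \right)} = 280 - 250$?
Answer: $- \frac{1}{58513488674} \approx -1.709 \cdot 10^{-11}$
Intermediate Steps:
$a{\left(s,V \right)} = 30$ ($a{\left(s,V \right)} = 280 - 250 = 30$)
$\frac{1}{\left(a{\left(135,127 \right)} + \left(158 - 370\right) \left(-281\right)\right) \left(-981737\right)} = \frac{1}{\left(30 + \left(158 - 370\right) \left(-281\right)\right) \left(-981737\right)} = \frac{1}{30 - -59572} \left(- \frac{1}{981737}\right) = \frac{1}{30 + 59572} \left(- \frac{1}{981737}\right) = \frac{1}{59602} \left(- \frac{1}{981737}\right) = - \frac{1}{58513488674}$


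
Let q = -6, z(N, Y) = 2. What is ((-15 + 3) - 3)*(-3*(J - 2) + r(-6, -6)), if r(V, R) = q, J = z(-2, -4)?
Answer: 90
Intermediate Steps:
J = 2
r(V, R) = -6
((-15 + 3) - 3)*(-3*(J - 2) + r(-6, -6)) = ((-15 + 3) - 3)*(-3*(2 - 2) - 6) = (-12 - 3)*(-3*0 - 6) = -15*(0 - 6) = -15*(-6) = 90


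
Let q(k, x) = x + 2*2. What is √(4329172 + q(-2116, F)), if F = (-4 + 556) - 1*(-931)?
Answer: √4330659 ≈ 2081.0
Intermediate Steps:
F = 1483 (F = 552 + 931 = 1483)
q(k, x) = 4 + x (q(k, x) = x + 4 = 4 + x)
√(4329172 + q(-2116, F)) = √(4329172 + (4 + 1483)) = √(4329172 + 1487) = √4330659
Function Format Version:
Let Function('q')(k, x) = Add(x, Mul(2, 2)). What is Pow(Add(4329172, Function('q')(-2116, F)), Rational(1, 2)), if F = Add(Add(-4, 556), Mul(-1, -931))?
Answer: Pow(4330659, Rational(1, 2)) ≈ 2081.0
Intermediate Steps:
F = 1483 (F = Add(552, 931) = 1483)
Function('q')(k, x) = Add(4, x) (Function('q')(k, x) = Add(x, 4) = Add(4, x))
Pow(Add(4329172, Function('q')(-2116, F)), Rational(1, 2)) = Pow(Add(4329172, Add(4, 1483)), Rational(1, 2)) = Pow(Add(4329172, 1487), Rational(1, 2)) = Pow(4330659, Rational(1, 2))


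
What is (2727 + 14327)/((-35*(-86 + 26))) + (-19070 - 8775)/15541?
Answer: 103280857/16318050 ≈ 6.3292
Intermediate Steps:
(2727 + 14327)/((-35*(-86 + 26))) + (-19070 - 8775)/15541 = 17054/((-35*(-60))) - 27845*1/15541 = 17054/2100 - 27845/15541 = 17054*(1/2100) - 27845/15541 = 8527/1050 - 27845/15541 = 103280857/16318050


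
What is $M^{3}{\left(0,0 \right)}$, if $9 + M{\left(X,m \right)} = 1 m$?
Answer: $-729$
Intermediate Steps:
$M{\left(X,m \right)} = -9 + m$ ($M{\left(X,m \right)} = -9 + 1 m = -9 + m$)
$M^{3}{\left(0,0 \right)} = \left(-9 + 0\right)^{3} = \left(-9\right)^{3} = -729$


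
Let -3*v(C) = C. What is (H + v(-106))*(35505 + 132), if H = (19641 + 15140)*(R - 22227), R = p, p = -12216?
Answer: -42691769928997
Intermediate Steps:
R = -12216
v(C) = -C/3
H = -1197961983 (H = (19641 + 15140)*(-12216 - 22227) = 34781*(-34443) = -1197961983)
(H + v(-106))*(35505 + 132) = (-1197961983 - 1/3*(-106))*(35505 + 132) = (-1197961983 + 106/3)*35637 = -3593885843/3*35637 = -42691769928997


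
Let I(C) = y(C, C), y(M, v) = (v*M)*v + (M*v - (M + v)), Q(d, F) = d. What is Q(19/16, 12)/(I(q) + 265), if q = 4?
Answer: 19/5392 ≈ 0.0035237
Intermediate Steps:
y(M, v) = -M - v + M*v + M*v**2 (y(M, v) = (M*v)*v + (M*v + (-M - v)) = M*v**2 + (-M - v + M*v) = -M - v + M*v + M*v**2)
I(C) = C**2 + C**3 - 2*C (I(C) = -C - C + C*C + C*C**2 = -C - C + C**2 + C**3 = C**2 + C**3 - 2*C)
Q(19/16, 12)/(I(q) + 265) = (19/16)/(4*(-2 + 4 + 4**2) + 265) = (19*(1/16))/(4*(-2 + 4 + 16) + 265) = 19/(16*(4*18 + 265)) = 19/(16*(72 + 265)) = (19/16)/337 = (19/16)*(1/337) = 19/5392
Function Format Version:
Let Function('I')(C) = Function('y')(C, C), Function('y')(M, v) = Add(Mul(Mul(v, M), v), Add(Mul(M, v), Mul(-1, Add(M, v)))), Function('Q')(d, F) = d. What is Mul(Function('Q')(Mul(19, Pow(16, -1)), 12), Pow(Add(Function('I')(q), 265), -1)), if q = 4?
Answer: Rational(19, 5392) ≈ 0.0035237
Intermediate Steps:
Function('y')(M, v) = Add(Mul(-1, M), Mul(-1, v), Mul(M, v), Mul(M, Pow(v, 2))) (Function('y')(M, v) = Add(Mul(Mul(M, v), v), Add(Mul(M, v), Add(Mul(-1, M), Mul(-1, v)))) = Add(Mul(M, Pow(v, 2)), Add(Mul(-1, M), Mul(-1, v), Mul(M, v))) = Add(Mul(-1, M), Mul(-1, v), Mul(M, v), Mul(M, Pow(v, 2))))
Function('I')(C) = Add(Pow(C, 2), Pow(C, 3), Mul(-2, C)) (Function('I')(C) = Add(Mul(-1, C), Mul(-1, C), Mul(C, C), Mul(C, Pow(C, 2))) = Add(Mul(-1, C), Mul(-1, C), Pow(C, 2), Pow(C, 3)) = Add(Pow(C, 2), Pow(C, 3), Mul(-2, C)))
Mul(Function('Q')(Mul(19, Pow(16, -1)), 12), Pow(Add(Function('I')(q), 265), -1)) = Mul(Mul(19, Pow(16, -1)), Pow(Add(Mul(4, Add(-2, 4, Pow(4, 2))), 265), -1)) = Mul(Mul(19, Rational(1, 16)), Pow(Add(Mul(4, Add(-2, 4, 16)), 265), -1)) = Mul(Rational(19, 16), Pow(Add(Mul(4, 18), 265), -1)) = Mul(Rational(19, 16), Pow(Add(72, 265), -1)) = Mul(Rational(19, 16), Pow(337, -1)) = Mul(Rational(19, 16), Rational(1, 337)) = Rational(19, 5392)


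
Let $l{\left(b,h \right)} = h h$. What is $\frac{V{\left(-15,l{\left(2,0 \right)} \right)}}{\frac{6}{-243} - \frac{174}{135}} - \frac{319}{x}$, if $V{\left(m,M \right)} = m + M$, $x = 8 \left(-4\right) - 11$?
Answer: $\frac{430933}{22876} \approx 18.838$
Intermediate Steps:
$l{\left(b,h \right)} = h^{2}$
$x = -43$ ($x = -32 - 11 = -43$)
$V{\left(m,M \right)} = M + m$
$\frac{V{\left(-15,l{\left(2,0 \right)} \right)}}{\frac{6}{-243} - \frac{174}{135}} - \frac{319}{x} = \frac{0^{2} - 15}{\frac{6}{-243} - \frac{174}{135}} - \frac{319}{-43} = \frac{0 - 15}{6 \left(- \frac{1}{243}\right) - \frac{58}{45}} - - \frac{319}{43} = - \frac{15}{- \frac{2}{81} - \frac{58}{45}} + \frac{319}{43} = - \frac{15}{- \frac{532}{405}} + \frac{319}{43} = \left(-15\right) \left(- \frac{405}{532}\right) + \frac{319}{43} = \frac{6075}{532} + \frac{319}{43} = \frac{430933}{22876}$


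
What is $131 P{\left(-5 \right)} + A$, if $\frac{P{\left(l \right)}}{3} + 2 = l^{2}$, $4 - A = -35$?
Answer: $9078$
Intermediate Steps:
$A = 39$ ($A = 4 - -35 = 4 + 35 = 39$)
$P{\left(l \right)} = -6 + 3 l^{2}$
$131 P{\left(-5 \right)} + A = 131 \left(-6 + 3 \left(-5\right)^{2}\right) + 39 = 131 \left(-6 + 3 \cdot 25\right) + 39 = 131 \left(-6 + 75\right) + 39 = 131 \cdot 69 + 39 = 9039 + 39 = 9078$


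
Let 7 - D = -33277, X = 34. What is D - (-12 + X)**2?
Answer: 32800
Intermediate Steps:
D = 33284 (D = 7 - 1*(-33277) = 7 + 33277 = 33284)
D - (-12 + X)**2 = 33284 - (-12 + 34)**2 = 33284 - 1*22**2 = 33284 - 1*484 = 33284 - 484 = 32800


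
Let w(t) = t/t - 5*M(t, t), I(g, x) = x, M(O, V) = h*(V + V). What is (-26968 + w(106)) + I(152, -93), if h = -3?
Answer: -23880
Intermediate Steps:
M(O, V) = -6*V (M(O, V) = -3*(V + V) = -6*V)
w(t) = 1 + 30*t (w(t) = t/t - (-30)*t = 1 + 30*t)
(-26968 + w(106)) + I(152, -93) = (-26968 + (1 + 30*106)) - 93 = (-26968 + (1 + 3180)) - 93 = (-26968 + 3181) - 93 = -23787 - 93 = -23880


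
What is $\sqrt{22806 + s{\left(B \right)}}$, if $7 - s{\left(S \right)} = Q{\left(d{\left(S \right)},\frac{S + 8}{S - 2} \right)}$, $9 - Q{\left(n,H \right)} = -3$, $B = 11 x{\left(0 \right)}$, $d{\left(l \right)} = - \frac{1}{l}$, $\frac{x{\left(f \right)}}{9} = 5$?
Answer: $151$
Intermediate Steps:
$x{\left(f \right)} = 45$ ($x{\left(f \right)} = 9 \cdot 5 = 45$)
$B = 495$ ($B = 11 \cdot 45 = 495$)
$Q{\left(n,H \right)} = 12$ ($Q{\left(n,H \right)} = 9 - -3 = 9 + 3 = 12$)
$s{\left(S \right)} = -5$ ($s{\left(S \right)} = 7 - 12 = -5$)
$\sqrt{22806 + s{\left(B \right)}} = \sqrt{22806 - 5} = \sqrt{22801} = 151$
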